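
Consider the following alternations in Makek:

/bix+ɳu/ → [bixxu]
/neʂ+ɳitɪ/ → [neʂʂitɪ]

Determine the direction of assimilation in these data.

Underlying /ɳ/ is realised as [x] next to /x/; /x/ itself does not change.
The output [x] is identical to the trigger /x/ — every feature (place, manner, voicing) has been copied — so this is total assimilation.
The remaining alternation confirms this: /ɳ/ → [ʂ] after /ʂ/ — in each case the output is a copy of the preceding consonant.
Since the segment that changes follows the conditioning segment, the assimilation is progressive.

progressive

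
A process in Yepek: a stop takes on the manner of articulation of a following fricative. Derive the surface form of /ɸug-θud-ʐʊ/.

[ɸuɣθuzʐʊ]

The rule targets /g/ (voiced velar stop), which sits before the trigger /θ/ (fricative).
The voiced velar fricative is [ɣ], so /g/ → [ɣ].
The same rule applies at the second boundary: /d/ → [z] next to /ʐ/.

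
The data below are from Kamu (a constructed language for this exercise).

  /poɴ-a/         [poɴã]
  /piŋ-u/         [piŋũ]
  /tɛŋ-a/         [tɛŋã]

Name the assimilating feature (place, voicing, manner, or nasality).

nasality

The vowel /a/ surfaces as nasalised [ã] next to the preceding nasal /ɴ/ — it has acquired the [+nasal] feature of its neighbour.
Likewise in the remaining data: /u/ → [ũ] after /ŋ/; /a/ → [ã] after /ŋ/ — each time a vowel is nasalised next to a preceding nasal.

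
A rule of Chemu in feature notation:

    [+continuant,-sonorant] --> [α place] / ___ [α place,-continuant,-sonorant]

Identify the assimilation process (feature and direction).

The rule copies the place features (abbreviated [place]) from the environment onto the target, so the assimilating feature is place.
The conditioning segment sits to the right of the focus bar, meaning the trigger follows the segment that changes — regressive assimilation.

regressive place assimilation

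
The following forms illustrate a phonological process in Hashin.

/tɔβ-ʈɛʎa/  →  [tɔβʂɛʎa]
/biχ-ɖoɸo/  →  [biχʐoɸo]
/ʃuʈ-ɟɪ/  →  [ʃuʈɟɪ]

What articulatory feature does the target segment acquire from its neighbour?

manner

Underlying /ʈ/ is realised as [ʂ] next to /β/; /β/ itself does not change.
/ʈ/ is a stop while /β/ is a fricative; the output [ʂ] is a fricative, matching the trigger — so the feature that spreads is manner.
The same holds elsewhere in the data: /ɖ/ → [ʐ] after /χ/ (stop → fricative, matching a fricative) — only manner changes, and always toward the preceding segment.
No alternation appears in [ʃuʈɟɪ]: there the adjacent consonants already agree in manner (/ɟ/ and /ʈ/ are both stops), so this form is consistent with the same rule.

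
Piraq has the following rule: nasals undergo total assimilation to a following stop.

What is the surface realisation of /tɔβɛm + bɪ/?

/m/ is the segment targeted by the rule; it sits immediately before /b/, so it assimilates completely and surfaces as [b].

[tɔβɛbbɪ]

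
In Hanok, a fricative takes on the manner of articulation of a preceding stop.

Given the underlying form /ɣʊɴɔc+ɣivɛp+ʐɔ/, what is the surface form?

[ɣʊɴɔcgivɛpɖɔ]

/ɣ/ is a voiced velar fricative. The preceding trigger /c/ is a stop, so /ɣ/ must become a stop as well.
Changing only its manner to stop gives [g] — the voiced velar stop.
At the second juncture, /ʐ/ likewise becomes [ɖ] adjacent to /p/.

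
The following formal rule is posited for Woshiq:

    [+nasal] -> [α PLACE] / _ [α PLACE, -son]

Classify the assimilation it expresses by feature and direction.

The shared variable α links the value of the place features (abbreviated [PLACE]) on the target to the same value on the neighbouring segment, so place is the feature that assimilates.
The conditioning segment sits to the right of the focus bar, meaning the trigger follows the segment that changes — regressive assimilation.

regressive place assimilation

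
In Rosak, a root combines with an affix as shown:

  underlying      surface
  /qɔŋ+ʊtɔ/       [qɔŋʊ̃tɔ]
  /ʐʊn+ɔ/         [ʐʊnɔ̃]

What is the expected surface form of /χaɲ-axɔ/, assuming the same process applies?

[χaɲãxɔ]

The data show progressive nasality assimilation (vowel nasalisation): /ʊ/ → [ʊ̃] after /ŋ/; /ɔ/ → [ɔ̃] after /n/ — a vowel is nasalised by an immediately preceding nasal consonant.
/a/ sits next to the nasal /ɲ/ and is therefore nasalised to [ã].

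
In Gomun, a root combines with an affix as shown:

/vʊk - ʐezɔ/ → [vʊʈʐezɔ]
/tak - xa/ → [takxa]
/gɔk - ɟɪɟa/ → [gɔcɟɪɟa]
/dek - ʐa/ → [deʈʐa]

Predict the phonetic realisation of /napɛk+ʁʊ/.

The data show regressive place assimilation: /k/ → [ʈ] before /ʐ/; /k/ → [c] before /ɟ/. In each pair only place changes, matching the following consonant, while manner and voice stay constant.
No alternation appears in [takxa]: there the adjacent consonants already agree in place (/k/ and /x/ are both velar), so this form is consistent with the same rule.
The rule targets /k/ (voiceless velar stop), which sits before the trigger /ʁ/ (uvular).
A voiceless uvular stop is [q], so the surface segment is [q].

[napɛqʁʊ]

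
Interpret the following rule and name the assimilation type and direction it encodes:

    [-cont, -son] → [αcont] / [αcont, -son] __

The rule copies [cont] (continuancy) from the environment onto the target stops; since [±cont] encodes the stop/fricative manner contrast, the assimilating dimension is manner.
The conditioning segment sits to the left of the focus bar, meaning the trigger precedes the segment that changes — progressive assimilation.

progressive manner assimilation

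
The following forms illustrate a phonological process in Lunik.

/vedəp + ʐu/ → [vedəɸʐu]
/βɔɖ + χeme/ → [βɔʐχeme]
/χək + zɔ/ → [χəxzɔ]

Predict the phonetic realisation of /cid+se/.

The data show regressive manner assimilation: /p/ → [ɸ] before /ʐ/; /ɖ/ → [ʐ] before /χ/; /k/ → [x] before /z/. In each pair only manner changes, matching the following consonant, while place and voice stay constant.
/d/ is a voiced alveolar stop. The following trigger /s/ is a fricative, so /d/ must become a fricative as well.
The voiced alveolar fricative is [z], so /d/ → [z].

[cizse]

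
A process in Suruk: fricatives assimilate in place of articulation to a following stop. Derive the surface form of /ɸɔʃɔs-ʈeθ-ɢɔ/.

[ɸɔʃɔʂʈeχɢɔ]

The rule targets /s/ (voiceless alveolar fricative), which sits before the trigger /ʈ/ (retroflex).
Changing only its place to retroflex gives [ʂ] — the voiceless retroflex fricative.
At the second juncture, /θ/ likewise becomes [χ] adjacent to /ɢ/.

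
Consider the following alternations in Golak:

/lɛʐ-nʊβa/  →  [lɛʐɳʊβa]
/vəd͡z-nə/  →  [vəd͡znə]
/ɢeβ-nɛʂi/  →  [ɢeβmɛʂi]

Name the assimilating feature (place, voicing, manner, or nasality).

Underlying /n/ is realised as [ɳ] next to /ʐ/; /ʐ/ itself does not change.
/n/ is alveolar while /ʐ/ is retroflex; the output [ɳ] is retroflex, matching the trigger — so the feature that spreads is place.
The same holds elsewhere in the data: /n/ → [m] after /β/ (alveolar → bilabial, matching bilabial) — only place changes, and always toward the preceding segment.
Nothing changes in [vəd͡znə]: there the adjacent consonants already agree in place (/n/ and /d͡z/ are both alveolar), so this form is consistent with the same rule.

place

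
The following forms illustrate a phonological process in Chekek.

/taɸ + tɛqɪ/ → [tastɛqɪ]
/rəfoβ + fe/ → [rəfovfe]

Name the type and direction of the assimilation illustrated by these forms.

The segment that alternates is /ɸ/, which surfaces as [s] when adjacent to /t/.
/ɸ/ is bilabial while /t/ is alveolar; the output [s] is alveolar, matching the trigger — so the feature that spreads is place.
Manner and voice are unchanged, so the assimilation is partial, not total.
Checking the remaining alternation: /β/ → [v] before /f/ (bilabial → labiodental, matching labiodental) — only place changes, and always toward the following segment.
The trigger is the following segment, so the direction is regressive (anticipatory).

regressive place assimilation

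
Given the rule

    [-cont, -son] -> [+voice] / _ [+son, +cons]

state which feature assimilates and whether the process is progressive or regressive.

regressive voicing assimilation

The structural change is [+voice], and the conditioning segment [+son, +cons] (a sonorant consonant) is itself voiced, so the target comes to share the voicing of its neighbour — voicing assimilation.
Since the environment is written after the underscore, the trigger follows the target; the direction is regressive.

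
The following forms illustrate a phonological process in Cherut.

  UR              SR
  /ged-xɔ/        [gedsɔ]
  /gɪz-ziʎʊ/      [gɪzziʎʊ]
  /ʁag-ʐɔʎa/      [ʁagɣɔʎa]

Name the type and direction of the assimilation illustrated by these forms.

progressive place assimilation

The segment that alternates is /x/, which surfaces as [s] when adjacent to /d/.
The change velar → alveolar matches the place of the preceding /d/, identifying this as place assimilation.
Manner and voice are unchanged, so the assimilation is partial, not total.
Checking the remaining alternation: /ʐ/ → [ɣ] after /g/ (retroflex → velar, matching velar) — only place changes, and always toward the preceding segment.
Nothing changes in [gɪzziʎʊ]: there the adjacent consonants already agree in place (/z/ and /z/ are both alveolar), so this form is consistent with the same rule.
The trigger is the preceding segment, so the direction is progressive (perseverative).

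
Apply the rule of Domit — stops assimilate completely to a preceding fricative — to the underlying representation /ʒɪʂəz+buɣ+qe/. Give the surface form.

/b/ is the segment targeted by the rule; it sits immediately after /z/, so it assimilates completely and surfaces as [z].
The same rule applies at the second boundary: /q/ → [ɣ] next to /ɣ/.

[ʒɪʂəzzuɣɣe]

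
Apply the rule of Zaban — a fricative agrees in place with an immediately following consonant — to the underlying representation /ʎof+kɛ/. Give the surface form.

/f/ is a voiceless labiodental fricative. The following trigger /k/ is velar, so /f/ must become velar as well.
A voiceless velar fricative is [x], so the surface segment is [x].

[ʎoxkɛ]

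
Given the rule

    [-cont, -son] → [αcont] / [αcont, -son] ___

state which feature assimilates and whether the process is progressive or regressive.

The rule copies [cont] (continuancy) from the environment onto the target stops; since [±cont] encodes the stop/fricative manner contrast, the assimilating dimension is manner.
The conditioning segment sits to the left of the focus bar, meaning the trigger precedes the segment that changes — progressive assimilation.

progressive manner assimilation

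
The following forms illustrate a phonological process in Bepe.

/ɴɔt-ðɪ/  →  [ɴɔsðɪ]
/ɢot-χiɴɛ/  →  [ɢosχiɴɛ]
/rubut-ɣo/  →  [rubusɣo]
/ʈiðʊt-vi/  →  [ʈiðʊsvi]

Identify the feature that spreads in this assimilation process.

Underlying /t/ is realised as [s] next to /ð/; /ð/ itself does not change.
/t/ is a stop while /ð/ is a fricative; the output [s] is a fricative, matching the trigger — so the feature that spreads is manner.
Checking the remaining alternations: /t/ → [s] before /χ/ (stop → fricative, matching a fricative); /t/ → [s] before /ɣ/ (stop → fricative, matching a fricative); /t/ → [s] before /v/ (stop → fricative, matching a fricative) — only manner changes, and always toward the following segment.

manner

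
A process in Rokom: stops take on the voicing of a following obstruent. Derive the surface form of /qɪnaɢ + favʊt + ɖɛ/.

The rule targets /ɢ/ (voiced uvular stop), which sits before the trigger /f/ (voiceless).
A voiceless uvular stop is [q], so the surface segment is [q].
The same rule applies at the second boundary: /t/ → [d] next to /ɖ/.

[qɪnaqfavʊdɖɛ]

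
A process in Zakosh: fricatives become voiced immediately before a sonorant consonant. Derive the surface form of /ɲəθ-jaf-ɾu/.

/θ/ is a voiceless dental fricative. The following trigger /j/ is voiced, so /θ/ must become voiced as well.
The voiced dental fricative is [ð], so /θ/ → [ð].
At the second juncture, /f/ likewise becomes [v] adjacent to /ɾ/.

[ɲəðjavɾu]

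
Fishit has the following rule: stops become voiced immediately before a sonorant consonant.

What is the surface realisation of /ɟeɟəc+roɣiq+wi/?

The rule targets /c/ (voiceless palatal stop), which sits before the trigger /r/ (voiced).
Changing only its voicing to voiced gives [ɟ] — the voiced palatal stop.
The same rule applies at the second boundary: /q/ → [ɢ] next to /w/.

[ɟeɟəɟroɣiɢwi]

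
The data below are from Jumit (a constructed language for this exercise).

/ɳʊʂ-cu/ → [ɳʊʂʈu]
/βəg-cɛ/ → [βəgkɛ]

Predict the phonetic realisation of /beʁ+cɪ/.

The data show progressive place assimilation: /c/ → [ʈ] after /ʂ/; /c/ → [k] after /g/. In each pair only place changes, matching the preceding consonant, while manner and voice stay constant.
/c/ is a voiceless palatal stop. The preceding trigger /ʁ/ is uvular, so /c/ must become uvular as well.
Changing only its place to uvular gives [q] — the voiceless uvular stop.

[beʁqɪ]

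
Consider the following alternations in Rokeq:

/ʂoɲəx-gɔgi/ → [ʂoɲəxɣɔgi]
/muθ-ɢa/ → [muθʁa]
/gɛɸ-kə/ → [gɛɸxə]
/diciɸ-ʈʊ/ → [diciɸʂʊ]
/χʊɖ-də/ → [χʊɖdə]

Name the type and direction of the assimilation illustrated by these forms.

progressive manner assimilation

Comparing underlying and surface forms, /g/ → [ɣ] is the alternation; the neighbouring /x/ is constant.
The change stop → fricative matches the manner of the preceding /x/, identifying this as manner assimilation.
Place and voice are unchanged, so the assimilation is partial, not total.
The other alternating forms pattern the same way: /ɢ/ → [ʁ] after /θ/ (stop → fricative, matching a fricative); /k/ → [x] after /ɸ/ (stop → fricative, matching a fricative); /ʈ/ → [ʂ] after /ɸ/ (stop → fricative, matching a fricative) — only manner changes, and always toward the preceding segment.
No alternation appears in [χʊɖdə]: there the adjacent consonants already agree in manner (/d/ and /ɖ/ are both stops), so this form is consistent with the same rule.
Since the segment that changes follows the conditioning segment, the assimilation is progressive.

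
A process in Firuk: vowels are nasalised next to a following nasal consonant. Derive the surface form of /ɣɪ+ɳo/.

/ɪ/ sits next to the nasal /ɳ/ and is therefore nasalised to [ɪ̃].

[ɣɪ̃ɳo]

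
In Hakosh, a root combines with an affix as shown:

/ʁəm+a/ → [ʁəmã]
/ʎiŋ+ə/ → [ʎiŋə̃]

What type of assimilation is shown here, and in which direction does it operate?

progressive nasality assimilation (vowel nasalisation)

The vowel /a/ surfaces as nasalised [ã] next to the preceding nasal /m/ — it has acquired the [+nasal] feature of its neighbour.
The other form shows the same pattern: /ə/ → [ə̃] after /ŋ/ — each time a vowel is nasalised next to a preceding nasal.
Because the conditioning nasal is to the left of the vowel that changes, the process is progressive (perseverative).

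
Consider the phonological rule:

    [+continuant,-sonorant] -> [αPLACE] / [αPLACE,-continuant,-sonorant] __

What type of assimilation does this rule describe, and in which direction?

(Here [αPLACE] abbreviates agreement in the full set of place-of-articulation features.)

The shared variable α links the value of the place features (abbreviated [PLACE]) on the target to the same value on the neighbouring segment, so place is the feature that assimilates.
The conditioning segment sits to the left of the focus bar, meaning the trigger precedes the segment that changes — progressive assimilation.

progressive place assimilation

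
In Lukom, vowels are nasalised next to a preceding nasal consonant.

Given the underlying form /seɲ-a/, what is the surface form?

[seɲã]

/a/ sits next to the nasal /ɲ/ and is therefore nasalised to [ã].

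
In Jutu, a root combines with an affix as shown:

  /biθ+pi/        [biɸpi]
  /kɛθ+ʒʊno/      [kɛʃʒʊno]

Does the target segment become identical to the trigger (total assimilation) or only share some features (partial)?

partial assimilation

Underlying /θ/ is realised as [ɸ] next to /p/; /p/ itself does not change.
The change dental → bilabial matches the place of the following /p/, identifying this as place assimilation.
Manner and voice are unchanged, so the assimilation is partial, not total.
The other alternating form patterns the same way: /θ/ → [ʃ] before /ʒ/ (dental → postalveolar, matching postalveolar) — only place changes, and always toward the following segment.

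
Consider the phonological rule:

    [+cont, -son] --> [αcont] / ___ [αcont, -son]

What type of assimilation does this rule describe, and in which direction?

The rule copies [cont] (continuancy) from the environment onto the target fricatives; since [±cont] encodes the stop/fricative manner contrast, the assimilating dimension is manner.
The conditioning segment sits to the right of the focus bar, meaning the trigger follows the segment that changes — regressive assimilation.

regressive manner assimilation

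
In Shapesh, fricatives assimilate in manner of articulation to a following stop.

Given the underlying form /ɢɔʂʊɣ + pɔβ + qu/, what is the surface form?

/ɣ/ is a voiced velar fricative. The following trigger /p/ is a stop, so /ɣ/ must become a stop as well.
The voiced velar stop is [g], so /ɣ/ → [g].
The same rule applies at the second boundary: /β/ → [b] next to /q/.

[ɢɔʂʊgpɔbqu]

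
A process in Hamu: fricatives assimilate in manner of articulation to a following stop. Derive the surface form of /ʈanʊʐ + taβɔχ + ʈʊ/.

[ʈanʊɖtaβɔqʈʊ]

/ʐ/ is a voiced retroflex fricative. The following trigger /t/ is a stop, so /ʐ/ must become a stop as well.
Changing only its manner to stop gives [ɖ] — the voiced retroflex stop.
The same rule applies at the second boundary: /χ/ → [q] next to /ʈ/.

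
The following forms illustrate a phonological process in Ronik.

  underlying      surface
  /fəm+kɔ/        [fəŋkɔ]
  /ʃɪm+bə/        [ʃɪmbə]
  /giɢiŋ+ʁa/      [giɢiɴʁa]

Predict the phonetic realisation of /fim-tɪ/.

The data show regressive place assimilation: /m/ → [ŋ] before /k/; /ŋ/ → [ɴ] before /ʁ/. In each pair only place changes, matching the following consonant, while manner and voice stay constant.
Nothing changes in [ʃɪmbə]: there the adjacent consonants already agree in place (/m/ and /b/ are both bilabial), so this form is consistent with the same rule.
The rule targets /m/ (voiced bilabial nasal), which sits before the trigger /t/ (alveolar).
The voiced alveolar nasal is [n], so /m/ → [n].

[fintɪ]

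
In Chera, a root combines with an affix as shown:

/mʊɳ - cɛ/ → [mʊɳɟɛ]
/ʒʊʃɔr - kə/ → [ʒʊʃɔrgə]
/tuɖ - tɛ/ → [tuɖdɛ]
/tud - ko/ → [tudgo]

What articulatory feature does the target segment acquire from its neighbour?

voicing

Underlying /c/ is realised as [ɟ] next to /ɳ/; /ɳ/ itself does not change.
/c/ is voiceless while /ɳ/ is voiced; the output [ɟ] is voiced, matching the trigger — so the feature that spreads is voicing.
The same holds elsewhere in the data: /k/ → [g] after /r/ (voiceless → voiced, matching voiced); /t/ → [d] after /ɖ/ (voiceless → voiced, matching voiced); /k/ → [g] after /d/ (voiceless → voiced, matching voiced) — only voicing changes, and always toward the preceding segment.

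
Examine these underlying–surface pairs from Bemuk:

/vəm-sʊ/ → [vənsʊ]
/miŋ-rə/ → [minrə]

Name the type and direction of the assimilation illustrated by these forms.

The segment that alternates is /m/, which surfaces as [n] when adjacent to /s/.
The change bilabial → alveolar matches the place of the following /s/, identifying this as place assimilation.
Manner and voice are unchanged, so the assimilation is partial, not total.
The same holds elsewhere in the data: /ŋ/ → [n] before /r/ (velar → alveolar, matching alveolar) — only place changes, and always toward the following segment.
Since the segment that changes precedes the conditioning segment, the assimilation is regressive.

regressive place assimilation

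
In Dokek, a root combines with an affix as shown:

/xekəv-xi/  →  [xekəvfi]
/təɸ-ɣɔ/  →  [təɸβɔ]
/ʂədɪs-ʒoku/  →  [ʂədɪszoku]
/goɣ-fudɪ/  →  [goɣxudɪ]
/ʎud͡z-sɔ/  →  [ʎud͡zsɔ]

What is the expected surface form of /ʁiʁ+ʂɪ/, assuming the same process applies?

The data show progressive place assimilation: /x/ → [f] after /v/; /ɣ/ → [β] after /ɸ/; /ʒ/ → [z] after /s/; /f/ → [x] after /ɣ/. In each pair only place changes, matching the preceding consonant, while manner and voice stay constant.
Nothing changes in [ʎud͡zsɔ]: there the adjacent consonants already agree in place (/s/ and /d͡z/ are both alveolar), so this form is consistent with the same rule.
/ʂ/ is a voiceless retroflex fricative. The preceding trigger /ʁ/ is uvular, so /ʂ/ must become uvular as well.
Changing only its place to uvular gives [χ] — the voiceless uvular fricative.

[ʁiʁχɪ]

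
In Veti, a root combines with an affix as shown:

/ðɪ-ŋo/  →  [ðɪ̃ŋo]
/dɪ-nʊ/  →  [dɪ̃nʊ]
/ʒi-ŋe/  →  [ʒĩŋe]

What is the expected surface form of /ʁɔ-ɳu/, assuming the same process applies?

[ʁɔ̃ɳu]

The data show regressive nasality assimilation (vowel nasalisation): /ɪ/ → [ɪ̃] before /ŋ/; /ɪ/ → [ɪ̃] before /n/; /i/ → [ĩ] before /ŋ/ — a vowel is nasalised by an immediately following nasal consonant.
/ɔ/ sits next to the nasal /ɳ/ and is therefore nasalised to [ɔ̃].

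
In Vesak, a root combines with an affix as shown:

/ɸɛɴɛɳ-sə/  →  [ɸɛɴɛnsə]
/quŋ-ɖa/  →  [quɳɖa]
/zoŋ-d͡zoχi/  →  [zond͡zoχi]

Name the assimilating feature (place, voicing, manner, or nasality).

place

The segment that alternates is /ɳ/, which surfaces as [n] when adjacent to /s/.
/ɳ/ is retroflex while /s/ is alveolar; the output [n] is alveolar, matching the trigger — so the feature that spreads is place.
Checking the remaining alternations: /ŋ/ → [ɳ] before /ɖ/ (velar → retroflex, matching retroflex); /ŋ/ → [n] before /d͡z/ (velar → alveolar, matching alveolar) — only place changes, and always toward the following segment.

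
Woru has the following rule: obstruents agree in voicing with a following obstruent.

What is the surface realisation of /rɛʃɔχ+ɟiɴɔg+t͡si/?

[rɛʃɔʁɟiɴɔkt͡si]

The rule targets /χ/ (voiceless uvular fricative), which sits before the trigger /ɟ/ (voiced).
The voiced uvular fricative is [ʁ], so /χ/ → [ʁ].
The same rule applies at the second boundary: /g/ → [k] next to /t͡s/.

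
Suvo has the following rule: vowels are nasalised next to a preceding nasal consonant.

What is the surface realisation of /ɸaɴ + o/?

[ɸaɴõ]

/o/ sits next to the nasal /ɴ/ and is therefore nasalised to [õ].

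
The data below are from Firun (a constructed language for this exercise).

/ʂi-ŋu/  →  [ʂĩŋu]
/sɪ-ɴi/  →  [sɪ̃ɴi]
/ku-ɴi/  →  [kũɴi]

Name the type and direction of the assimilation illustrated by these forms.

regressive nasality assimilation (vowel nasalisation)

The vowel /i/ surfaces as nasalised [ĩ] next to the following nasal /ŋ/ — it has acquired the [+nasal] feature of its neighbour.
The other forms show the same pattern: /ɪ/ → [ɪ̃] before /ɴ/; /u/ → [ũ] before /ɴ/ — each time a vowel is nasalised next to a following nasal.
Because the conditioning nasal is to the right of the vowel that changes, the process is regressive (anticipatory).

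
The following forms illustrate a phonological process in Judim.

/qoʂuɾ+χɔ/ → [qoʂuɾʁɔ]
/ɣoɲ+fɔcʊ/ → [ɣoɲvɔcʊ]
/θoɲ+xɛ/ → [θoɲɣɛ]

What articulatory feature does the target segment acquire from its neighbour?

The segment that alternates is /χ/, which surfaces as [ʁ] when adjacent to /ɾ/.
/χ/ is voiceless while /ɾ/ is voiced; the output [ʁ] is voiced, matching the trigger — so the feature that spreads is voicing.
The other alternating forms pattern the same way: /f/ → [v] after /ɲ/ (voiceless → voiced, matching voiced); /x/ → [ɣ] after /ɲ/ (voiceless → voiced, matching voiced) — only voicing changes, and always toward the preceding segment.

voicing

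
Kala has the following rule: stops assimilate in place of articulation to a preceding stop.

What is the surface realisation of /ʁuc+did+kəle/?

/d/ is a voiced alveolar stop. The preceding trigger /c/ is palatal, so /d/ must become palatal as well.
A voiced palatal stop is [ɟ], so the surface segment is [ɟ].
At the second juncture, /k/ likewise becomes [t] adjacent to /d/.

[ʁucɟidtəle]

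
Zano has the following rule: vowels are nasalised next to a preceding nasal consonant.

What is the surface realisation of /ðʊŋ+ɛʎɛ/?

[ðʊŋɛ̃ʎɛ]

The vowel /ɛ/ is adjacent to the preceding nasal /ŋ/, so it acquires [+nasal] and surfaces as [ɛ̃].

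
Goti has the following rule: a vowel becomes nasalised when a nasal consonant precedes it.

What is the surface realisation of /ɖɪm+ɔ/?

The vowel /ɔ/ is adjacent to the preceding nasal /m/, so it acquires [+nasal] and surfaces as [ɔ̃].

[ɖɪmɔ̃]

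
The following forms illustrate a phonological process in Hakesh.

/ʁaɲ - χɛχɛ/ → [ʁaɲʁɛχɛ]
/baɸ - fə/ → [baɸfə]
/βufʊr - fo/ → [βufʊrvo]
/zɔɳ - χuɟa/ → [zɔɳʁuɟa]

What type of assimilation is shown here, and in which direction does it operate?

progressive voicing assimilation

The segment that alternates is /χ/, which surfaces as [ʁ] when adjacent to /ɲ/.
The change voiceless → voiced matches the voicing of the preceding /ɲ/, identifying this as voicing assimilation.
Place and manner are unchanged, so the assimilation is partial, not total.
Checking the remaining alternations: /f/ → [v] after /r/ (voiceless → voiced, matching voiced); /χ/ → [ʁ] after /ɳ/ (voiceless → voiced, matching voiced) — only voicing changes, and always toward the preceding segment.
No alternation appears in [baɸfə]: there the adjacent consonants already agree in voicing (/f/ and /ɸ/ are both voiceless), so this form is consistent with the same rule.
The trigger is the preceding segment, so the direction is progressive (perseverative).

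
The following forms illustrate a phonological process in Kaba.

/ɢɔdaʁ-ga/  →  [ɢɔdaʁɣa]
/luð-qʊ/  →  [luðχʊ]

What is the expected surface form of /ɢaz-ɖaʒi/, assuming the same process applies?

The data show progressive manner assimilation: /g/ → [ɣ] after /ʁ/; /q/ → [χ] after /ð/. In each pair only manner changes, matching the preceding consonant, while place and voice stay constant.
/ɖ/ is a voiced retroflex stop. The preceding trigger /z/ is a fricative, so /ɖ/ must become a fricative as well.
The voiced retroflex fricative is [ʐ], so /ɖ/ → [ʐ].

[ɢazʐaʒi]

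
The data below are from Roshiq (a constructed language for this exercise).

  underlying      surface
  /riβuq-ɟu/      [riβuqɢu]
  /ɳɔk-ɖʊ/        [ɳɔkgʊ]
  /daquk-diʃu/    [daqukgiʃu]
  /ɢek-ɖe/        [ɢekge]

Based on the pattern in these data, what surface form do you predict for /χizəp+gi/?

The data show progressive place assimilation: /ɟ/ → [ɢ] after /q/; /ɖ/ → [g] after /k/; /d/ → [g] after /k/. In each pair only place changes, matching the preceding consonant, while manner and voice stay constant.
/g/ is a voiced velar stop. The preceding trigger /p/ is bilabial, so /g/ must become bilabial as well.
Changing only its place to bilabial gives [b] — the voiced bilabial stop.

[χizəpbi]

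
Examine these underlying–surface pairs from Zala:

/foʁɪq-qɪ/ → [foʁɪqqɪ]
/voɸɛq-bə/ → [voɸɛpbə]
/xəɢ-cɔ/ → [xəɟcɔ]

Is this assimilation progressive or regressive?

regressive

Comparing underlying and surface forms, /q/ → [p] is the alternation; the neighbouring /b/ is constant.
/q/ is uvular while /b/ is bilabial; the output [p] is bilabial, matching the trigger — so the feature that spreads is place.
The same holds elsewhere in the data: /ɢ/ → [ɟ] before /c/ (uvular → palatal, matching palatal) — only place changes, and always toward the following segment.
No alternation appears in [foʁɪqqɪ]: there the adjacent consonants already agree in place (/q/ and /q/ are both uvular), so this form is consistent with the same rule.
Since the segment that changes precedes the conditioning segment, the assimilation is regressive.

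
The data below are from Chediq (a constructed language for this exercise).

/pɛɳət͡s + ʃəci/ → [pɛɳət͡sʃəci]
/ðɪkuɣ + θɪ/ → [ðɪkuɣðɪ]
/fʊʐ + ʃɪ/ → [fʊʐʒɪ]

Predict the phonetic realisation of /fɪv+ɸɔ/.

The data show progressive voicing assimilation: /θ/ → [ð] after /ɣ/; /ʃ/ → [ʒ] after /ʐ/. In each pair only voicing changes, matching the preceding consonant, while place and manner stay constant.
No alternation appears in [pɛɳət͡sʃəci]: there the adjacent consonants already agree in voicing (/ʃ/ and /t͡s/ are both voiceless), so this form is consistent with the same rule.
/ɸ/ is a voiceless bilabial fricative. The preceding trigger /v/ is voiced, so /ɸ/ must become voiced as well.
The voiced bilabial fricative is [β], so /ɸ/ → [β].

[fɪvβɔ]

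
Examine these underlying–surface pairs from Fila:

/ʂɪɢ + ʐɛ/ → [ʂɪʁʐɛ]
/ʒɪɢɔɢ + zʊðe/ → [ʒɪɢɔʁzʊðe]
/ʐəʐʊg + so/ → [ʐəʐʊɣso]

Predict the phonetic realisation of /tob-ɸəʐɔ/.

[toβɸəʐɔ]

The data show regressive manner assimilation: /ɢ/ → [ʁ] before /ʐ/; /ɢ/ → [ʁ] before /z/; /g/ → [ɣ] before /s/. In each pair only manner changes, matching the following consonant, while place and voice stay constant.
/b/ is a voiced bilabial stop. The following trigger /ɸ/ is a fricative, so /b/ must become a fricative as well.
The voiced bilabial fricative is [β], so /b/ → [β].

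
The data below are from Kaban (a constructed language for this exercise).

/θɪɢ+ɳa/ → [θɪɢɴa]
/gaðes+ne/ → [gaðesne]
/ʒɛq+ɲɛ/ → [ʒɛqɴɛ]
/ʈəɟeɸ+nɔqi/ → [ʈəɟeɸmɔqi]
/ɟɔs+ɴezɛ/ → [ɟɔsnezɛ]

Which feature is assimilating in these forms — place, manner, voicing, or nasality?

Underlying /ɳ/ is realised as [ɴ] next to /ɢ/; /ɢ/ itself does not change.
The change retroflex → uvular matches the place of the preceding /ɢ/, identifying this as place assimilation.
The other alternating forms pattern the same way: /ɲ/ → [ɴ] after /q/ (palatal → uvular, matching uvular); /n/ → [m] after /ɸ/ (alveolar → bilabial, matching bilabial); /ɴ/ → [n] after /s/ (uvular → alveolar, matching alveolar) — only place changes, and always toward the preceding segment.
No alternation appears in [gaðesne]: there the adjacent consonants already agree in place (/n/ and /s/ are both alveolar), so this form is consistent with the same rule.

place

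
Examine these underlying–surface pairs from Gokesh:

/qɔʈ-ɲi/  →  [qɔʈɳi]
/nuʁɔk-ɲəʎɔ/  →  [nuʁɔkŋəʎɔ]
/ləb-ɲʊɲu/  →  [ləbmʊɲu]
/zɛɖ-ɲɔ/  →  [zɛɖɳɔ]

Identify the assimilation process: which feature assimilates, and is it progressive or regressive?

The segment that alternates is /ɲ/, which surfaces as [ɳ] when adjacent to /ʈ/.
The change palatal → retroflex matches the place of the preceding /ʈ/, identifying this as place assimilation.
Manner and voice are unchanged, so the assimilation is partial, not total.
The other alternating forms pattern the same way: /ɲ/ → [ŋ] after /k/ (palatal → velar, matching velar); /ɲ/ → [m] after /b/ (palatal → bilabial, matching bilabial); /ɲ/ → [ɳ] after /ɖ/ (palatal → retroflex, matching retroflex) — only place changes, and always toward the preceding segment.
Since the segment that changes follows the conditioning segment, the assimilation is progressive.

progressive place assimilation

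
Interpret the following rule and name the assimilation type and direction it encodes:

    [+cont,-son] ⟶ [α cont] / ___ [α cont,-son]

The rule copies [cont] (continuancy) from the environment onto the target fricatives; since [±cont] encodes the stop/fricative manner contrast, the assimilating dimension is manner.
Since the environment is written after the underscore, the trigger follows the target; the direction is regressive.

regressive manner assimilation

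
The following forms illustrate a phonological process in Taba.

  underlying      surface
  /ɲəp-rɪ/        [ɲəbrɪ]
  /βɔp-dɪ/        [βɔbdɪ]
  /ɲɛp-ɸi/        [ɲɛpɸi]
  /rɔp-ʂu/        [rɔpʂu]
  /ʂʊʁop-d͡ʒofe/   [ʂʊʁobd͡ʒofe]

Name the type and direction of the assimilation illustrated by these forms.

The segment that alternates is /p/, which surfaces as [b] when adjacent to /r/.
/p/ is voiceless while /r/ is voiced; the output [b] is voiced, matching the trigger — so the feature that spreads is voicing.
Place and manner are unchanged, so the assimilation is partial, not total.
Checking the remaining alternations: /p/ → [b] before /d/ (voiceless → voiced, matching voiced); /p/ → [b] before /d͡ʒ/ (voiceless → voiced, matching voiced) — only voicing changes, and always toward the following segment.
No alternation appears in [ɲɛpɸi], [rɔpʂu]: there the adjacent consonants already agree in voicing (/p/ and /ɸ/ are both voiceless; /p/ and /ʂ/ are both voiceless), so these forms are consistent with the same rule.
The trigger is the following segment, so the direction is regressive (anticipatory).

regressive voicing assimilation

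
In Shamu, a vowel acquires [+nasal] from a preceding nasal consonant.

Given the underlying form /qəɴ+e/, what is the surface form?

[qəɴẽ]

The vowel /e/ is adjacent to the preceding nasal /ɴ/, so it acquires [+nasal] and surfaces as [ẽ].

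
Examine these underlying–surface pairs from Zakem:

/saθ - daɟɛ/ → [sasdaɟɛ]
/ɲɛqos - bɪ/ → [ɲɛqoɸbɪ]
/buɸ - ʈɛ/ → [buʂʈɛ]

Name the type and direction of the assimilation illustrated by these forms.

regressive place assimilation

Underlying /θ/ is realised as [s] next to /d/; /d/ itself does not change.
/θ/ is dental while /d/ is alveolar; the output [s] is alveolar, matching the trigger — so the feature that spreads is place.
Manner and voice are unchanged, so the assimilation is partial, not total.
Checking the remaining alternations: /s/ → [ɸ] before /b/ (alveolar → bilabial, matching bilabial); /ɸ/ → [ʂ] before /ʈ/ (bilabial → retroflex, matching retroflex) — only place changes, and always toward the following segment.
The trigger is the following segment, so the direction is regressive (anticipatory).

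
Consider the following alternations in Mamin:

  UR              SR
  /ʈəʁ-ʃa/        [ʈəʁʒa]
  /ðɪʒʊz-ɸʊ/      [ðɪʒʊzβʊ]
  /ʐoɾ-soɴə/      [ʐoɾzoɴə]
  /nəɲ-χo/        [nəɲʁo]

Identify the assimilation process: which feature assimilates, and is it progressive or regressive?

Underlying /ʃ/ is realised as [ʒ] next to /ʁ/; /ʁ/ itself does not change.
The change voiceless → voiced matches the voicing of the preceding /ʁ/, identifying this as voicing assimilation.
Place and manner are unchanged, so the assimilation is partial, not total.
The other alternating forms pattern the same way: /ɸ/ → [β] after /z/ (voiceless → voiced, matching voiced); /s/ → [z] after /ɾ/ (voiceless → voiced, matching voiced); /χ/ → [ʁ] after /ɲ/ (voiceless → voiced, matching voiced) — only voicing changes, and always toward the preceding segment.
Since the segment that changes follows the conditioning segment, the assimilation is progressive.

progressive voicing assimilation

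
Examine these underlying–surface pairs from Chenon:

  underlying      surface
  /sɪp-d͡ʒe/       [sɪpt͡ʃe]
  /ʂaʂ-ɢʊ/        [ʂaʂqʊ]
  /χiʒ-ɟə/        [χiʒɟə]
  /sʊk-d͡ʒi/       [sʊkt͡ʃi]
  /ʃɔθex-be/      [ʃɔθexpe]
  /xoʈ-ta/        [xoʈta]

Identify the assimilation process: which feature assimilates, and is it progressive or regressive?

Comparing underlying and surface forms, /d͡ʒ/ → [t͡ʃ] is the alternation; the neighbouring /p/ is constant.
The change voiced → voiceless matches the voicing of the preceding /p/, identifying this as voicing assimilation.
Place and manner are unchanged, so the assimilation is partial, not total.
The other alternating forms pattern the same way: /ɢ/ → [q] after /ʂ/ (voiced → voiceless, matching voiceless); /d͡ʒ/ → [t͡ʃ] after /k/ (voiced → voiceless, matching voiceless); /b/ → [p] after /x/ (voiced → voiceless, matching voiceless) — only voicing changes, and always toward the preceding segment.
No alternation appears in [χiʒɟə], [xoʈta]: there the adjacent consonants already agree in voicing (/ɟ/ and /ʒ/ are both voiced; /t/ and /ʈ/ are both voiceless), so these forms are consistent with the same rule.
The trigger is the preceding segment, so the direction is progressive (perseverative).

progressive voicing assimilation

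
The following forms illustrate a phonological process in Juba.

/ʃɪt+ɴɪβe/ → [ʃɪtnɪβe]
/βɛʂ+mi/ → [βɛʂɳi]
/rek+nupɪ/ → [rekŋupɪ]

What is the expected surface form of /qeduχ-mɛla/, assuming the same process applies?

[qeduχɴɛla]

The data show progressive place assimilation: /ɴ/ → [n] after /t/; /m/ → [ɳ] after /ʂ/; /n/ → [ŋ] after /k/. In each pair only place changes, matching the preceding consonant, while manner and voice stay constant.
The rule targets /m/ (voiced bilabial nasal), which sits after the trigger /χ/ (uvular).
A voiced uvular nasal is [ɴ], so the surface segment is [ɴ].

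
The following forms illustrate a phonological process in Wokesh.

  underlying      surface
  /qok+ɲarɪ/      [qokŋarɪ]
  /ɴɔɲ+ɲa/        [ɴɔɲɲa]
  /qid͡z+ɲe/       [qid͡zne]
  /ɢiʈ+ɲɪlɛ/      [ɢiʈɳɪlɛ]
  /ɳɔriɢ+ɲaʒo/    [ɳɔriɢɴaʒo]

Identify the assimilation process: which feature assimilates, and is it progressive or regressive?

progressive place assimilation

Underlying /ɲ/ is realised as [ŋ] next to /k/; /k/ itself does not change.
The change palatal → velar matches the place of the preceding /k/, identifying this as place assimilation.
Manner and voice are unchanged, so the assimilation is partial, not total.
The other alternating forms pattern the same way: /ɲ/ → [n] after /d͡z/ (palatal → alveolar, matching alveolar); /ɲ/ → [ɳ] after /ʈ/ (palatal → retroflex, matching retroflex); /ɲ/ → [ɴ] after /ɢ/ (palatal → uvular, matching uvular) — only place changes, and always toward the preceding segment.
No alternation appears in [ɴɔɲɲa]: there the adjacent consonants already agree in place (/ɲ/ and /ɲ/ are both palatal), so this form is consistent with the same rule.
Since the segment that changes follows the conditioning segment, the assimilation is progressive.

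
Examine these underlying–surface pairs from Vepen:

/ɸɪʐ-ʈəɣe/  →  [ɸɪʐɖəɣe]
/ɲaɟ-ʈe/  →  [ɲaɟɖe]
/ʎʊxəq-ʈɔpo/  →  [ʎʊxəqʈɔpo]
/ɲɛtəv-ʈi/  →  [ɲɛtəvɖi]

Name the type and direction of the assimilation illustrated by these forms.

Comparing underlying and surface forms, /ʈ/ → [ɖ] is the alternation; the neighbouring /ʐ/ is constant.
The change voiceless → voiced matches the voicing of the preceding /ʐ/, identifying this as voicing assimilation.
Place and manner are unchanged, so the assimilation is partial, not total.
Checking the remaining alternations: /ʈ/ → [ɖ] after /ɟ/ (voiceless → voiced, matching voiced); /ʈ/ → [ɖ] after /v/ (voiceless → voiced, matching voiced) — only voicing changes, and always toward the preceding segment.
No alternation appears in [ʎʊxəqʈɔpo]: there the adjacent consonants already agree in voicing (/ʈ/ and /q/ are both voiceless), so this form is consistent with the same rule.
The trigger is the preceding segment, so the direction is progressive (perseverative).

progressive voicing assimilation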